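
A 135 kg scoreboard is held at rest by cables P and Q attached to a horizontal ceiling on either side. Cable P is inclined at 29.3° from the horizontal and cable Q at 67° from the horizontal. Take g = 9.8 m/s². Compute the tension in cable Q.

Weight W = 135 × 9.8 = 1323 N acts straight down.
Horizontal: T_P cos 29.3° = T_Q cos 67°  →  T_P = 0.4481 T_Q.
Vertical: T_P sin 29.3° + T_Q sin 67° = 1323.
Substituting the horizontal relation into the vertical equation gives 1.14 T_Q = 1323, so T_Q = 1161 N.

T_Q ≈ 1160 N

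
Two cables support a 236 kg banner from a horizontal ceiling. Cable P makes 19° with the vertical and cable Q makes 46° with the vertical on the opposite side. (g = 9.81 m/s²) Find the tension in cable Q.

Angles from the horizontal: cable P is 90° − 19° = 71°, cable Q is 90° − 46° = 44°.
Weight W = 236 × 9.81 = 2315 N acts straight down.
Horizontal: T_P cos 71° = T_Q cos 44°  →  T_P = 2.209 T_Q.
Vertical: T_P sin 71° + T_Q sin 44° = 2315.
Substituting the horizontal relation into the vertical equation gives 2.784 T_Q = 2315, so T_Q = 831.7 N.

T_Q ≈ 832 N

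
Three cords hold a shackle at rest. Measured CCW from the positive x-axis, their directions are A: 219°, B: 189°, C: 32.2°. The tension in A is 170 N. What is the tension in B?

T_B ≈ 51.1 N

Resolve: ΣF_x = 170 cos 219° + T_B cos 189° + T_C cos 32.2° = 0.
        ΣF_y = 170 sin 219° + T_B sin 189° + T_C sin 32.2° = 0.
The known terms sum to (-132.1, -107) N, so -0.9877 T_B + 0.8462 T_C = 132.1 and -0.1564 T_B + 0.5329 T_C = 107.
Solving simultaneously: T_B = 51.10 N, T_C = 215.8 N.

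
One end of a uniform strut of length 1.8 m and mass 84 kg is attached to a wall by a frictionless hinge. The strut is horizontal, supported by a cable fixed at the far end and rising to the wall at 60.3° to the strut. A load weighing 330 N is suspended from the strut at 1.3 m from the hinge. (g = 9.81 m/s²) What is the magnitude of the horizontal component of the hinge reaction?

Take torques about the hinge: T sin 60.3° · 1.8 = 84×9.81×0.9 + 330×1.3 = 1170.6 N·m.
So T = 1170.6 / (0.8686 × 1.8) = 748.71 N.
ΣF_x = 0: H_x = T cos 60.3° = 370.95 N.

H_x ≈ 371 N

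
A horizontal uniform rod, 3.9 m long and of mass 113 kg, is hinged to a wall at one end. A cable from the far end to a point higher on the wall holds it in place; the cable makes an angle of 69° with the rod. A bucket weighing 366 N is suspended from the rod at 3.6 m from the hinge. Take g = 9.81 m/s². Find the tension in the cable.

Take torques about the hinge: T sin 69° · 3.9 = 113×9.81×1.95 + 366×3.6 = 3479.2 N·m.
So T = 3479.2 / (0.9336 × 3.9) = 955.58 N.

T ≈ 956 N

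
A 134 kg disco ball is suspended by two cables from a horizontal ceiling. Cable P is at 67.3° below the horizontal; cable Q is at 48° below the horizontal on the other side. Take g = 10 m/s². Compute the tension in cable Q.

T_Q ≈ 572 N

Weight W = 134 × 10 = 1340 N acts straight down.
Horizontal: T_P cos 67.3° = T_Q cos 48°  →  T_P = 1.734 T_Q.
Vertical: T_P sin 67.3° + T_Q sin 48° = 1340.
Substituting the horizontal relation into the vertical equation gives 2.343 T_Q = 1340, so T_Q = 572 N.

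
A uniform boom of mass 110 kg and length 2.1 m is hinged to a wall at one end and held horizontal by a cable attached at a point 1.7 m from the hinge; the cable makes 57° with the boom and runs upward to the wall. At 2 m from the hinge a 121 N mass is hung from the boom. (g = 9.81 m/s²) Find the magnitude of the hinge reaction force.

Take torques about the hinge: T sin 57° · 1.7 = 110×9.81×1.05 + 121×2 = 1375.1 N·m.
So T = 1375.1 / (0.8387 × 1.7) = 964.45 N.
ΣF_x = 0: H_x = T cos 57° = 525.28 N.
ΣF_y = 0: H_y = (110×9.81 + 121) − T sin 57° = 1200.1 − 808.86 = 391.24 N.
|H| = √(H_x² + H_y²) = √((525.28)² + (391.24)²) = 654.97 N.

|H| ≈ 655 N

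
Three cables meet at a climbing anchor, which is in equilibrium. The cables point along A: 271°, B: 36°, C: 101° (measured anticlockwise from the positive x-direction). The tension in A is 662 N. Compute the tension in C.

T_C ≈ 598 N

Resolve: ΣF_x = 662 cos 271° + T_B cos 36° + T_C cos 101° = 0.
        ΣF_y = 662 sin 271° + T_B sin 36° + T_C sin 101° = 0.
The known terms sum to (11.55, -661.9) N, so 0.8090 T_B − 0.1908 T_C = -11.55 and 0.5878 T_B + 0.9816 T_C = 661.9.
Solving simultaneously: T_B = 126.8 N, T_C = 598.3 N.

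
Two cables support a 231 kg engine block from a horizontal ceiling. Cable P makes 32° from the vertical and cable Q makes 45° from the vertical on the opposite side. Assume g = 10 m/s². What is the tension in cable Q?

Angles from the horizontal: cable P is 90° − 32° = 58°, cable Q is 90° − 45° = 45°.
Weight W = 231 × 10 = 2310 N acts straight down.
Horizontal: T_P cos 58° = T_Q cos 45°  →  T_P = 1.334 T_Q.
Vertical: T_P sin 58° + T_Q sin 45° = 2310.
Substituting the horizontal relation into the vertical equation gives 1.839 T_Q = 2310, so T_Q = 1256 N.

T_Q ≈ 1260 N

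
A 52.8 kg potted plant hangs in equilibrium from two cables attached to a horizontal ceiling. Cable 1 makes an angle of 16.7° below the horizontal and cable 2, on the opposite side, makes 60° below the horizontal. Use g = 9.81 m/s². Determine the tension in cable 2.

Weight W = 52.8 × 9.81 = 518 N acts straight down.
Horizontal: T_1 cos 16.7° = T_2 cos 60°  →  T_1 = 0.522 T_2.
Vertical: T_1 sin 16.7° + T_2 sin 60° = 518.
Substituting the horizontal relation into the vertical equation gives 1.016 T_2 = 518, so T_2 = 509.8 N.

T_2 ≈ 510 N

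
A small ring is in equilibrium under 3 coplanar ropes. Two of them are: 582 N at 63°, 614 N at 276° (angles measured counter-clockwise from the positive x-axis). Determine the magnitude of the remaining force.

Sum the known components: ΣF_x = 328.4 N, ΣF_y = -92.07 N.
For equilibrium the remaining force must supply (−ΣF_x, −ΣF_y) = (-328.4, 92.07) N.
Magnitude = √((-328.4)² + (92.07)²) = 341.1 N; direction = atan2(92.07, -328.4) = 164.3°.

F ≈ 341 N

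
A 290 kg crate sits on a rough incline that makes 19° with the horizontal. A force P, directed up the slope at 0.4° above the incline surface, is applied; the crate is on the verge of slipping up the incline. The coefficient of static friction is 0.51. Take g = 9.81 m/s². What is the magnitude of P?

P ≈ 2290 N

On the verge of sliding up the incline, friction equals μN and acts down the slope.
Perpendicular: N + P sin 0.4° = W cos 19° = 2690 N.
Along incline: P cos 0.4° = W sin 19° + μN  with W sin 19° = 926.2 N.
Solving the pair for P and N: P = 2290 N, N = 2674 N (and f = μN = 1364 N).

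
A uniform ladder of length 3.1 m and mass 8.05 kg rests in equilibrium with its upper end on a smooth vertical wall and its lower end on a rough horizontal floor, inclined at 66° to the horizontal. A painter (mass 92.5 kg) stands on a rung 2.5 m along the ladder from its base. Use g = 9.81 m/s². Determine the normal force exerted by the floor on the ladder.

ΣF_y = 0: N_floor = 8.05×9.81 + 92.5×9.81 = 986.4 N.

N_floor ≈ 986 N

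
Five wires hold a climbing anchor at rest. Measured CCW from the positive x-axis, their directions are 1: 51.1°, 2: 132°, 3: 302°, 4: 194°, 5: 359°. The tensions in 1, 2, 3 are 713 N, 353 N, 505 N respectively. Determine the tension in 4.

T_4 ≈ 1530 N

Resolve: ΣF_x = 713 cos 51.1° + 353 cos 132° + 505 cos 302° + T_4 cos 194° + T_5 cos 359° = 0.
        ΣF_y = 713 sin 51.1° + 353 sin 132° + 505 sin 302° + T_4 sin 194° + T_5 sin 359° = 0.
The known terms sum to (479.1, 389) N, so -0.9703 T_4 + 0.9998 T_5 = -479.1 and -0.2419 T_4 − 0.0175 T_5 = -389.
Solving simultaneously: T_4 = 1535 N, T_5 = 1010 N.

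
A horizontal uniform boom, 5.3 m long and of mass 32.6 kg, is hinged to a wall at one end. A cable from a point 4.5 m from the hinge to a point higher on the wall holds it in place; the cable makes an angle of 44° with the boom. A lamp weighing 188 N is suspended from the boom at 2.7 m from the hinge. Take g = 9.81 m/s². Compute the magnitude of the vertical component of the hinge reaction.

|H_y| ≈ 207 N

Take torques about the hinge: T sin 44° · 4.5 = 32.6×9.81×2.65 + 188×2.7 = 1355.1 N·m.
So T = 1355.1 / (0.6947 × 4.5) = 433.49 N.
ΣF_y = 0: H_y = (32.6×9.81 + 188) − T sin 44° = 507.81 − 301.13 = 206.68 N.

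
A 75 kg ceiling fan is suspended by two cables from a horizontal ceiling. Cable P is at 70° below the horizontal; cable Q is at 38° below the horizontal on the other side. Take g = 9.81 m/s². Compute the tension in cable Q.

Weight W = 75 × 9.81 = 735.8 N acts straight down.
Horizontal: T_P cos 70° = T_Q cos 38°  →  T_P = 2.304 T_Q.
Vertical: T_P sin 70° + T_Q sin 38° = 735.8.
Substituting the horizontal relation into the vertical equation gives 2.781 T_Q = 735.8, so T_Q = 264.6 N.

T_Q ≈ 265 N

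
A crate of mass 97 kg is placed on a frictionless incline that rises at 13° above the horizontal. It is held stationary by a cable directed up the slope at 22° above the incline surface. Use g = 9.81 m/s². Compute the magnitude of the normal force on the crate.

Take axes along and perpendicular to the incline. Weight components: W sin 13° = 214.1 N down-slope, W cos 13° = 927.2 N into the surface.
Along incline: T cos 22° = W sin 13° → T = 230.9 N.
Perpendicular: N = W cos 13° − T sin 22° = 840.7 N.

N ≈ 841 N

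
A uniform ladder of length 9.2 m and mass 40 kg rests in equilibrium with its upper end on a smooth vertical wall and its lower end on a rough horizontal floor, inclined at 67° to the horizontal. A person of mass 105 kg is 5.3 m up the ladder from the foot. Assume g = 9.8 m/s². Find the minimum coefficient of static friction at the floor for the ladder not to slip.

μ_min ≈ 0.236

ΣF_y = 0: N_floor = 40×9.8 + 105×9.8 = 1421 N.
Torques about the foot: N_wall · 9.2 sin 67° = 40×9.8×4.6 cos 67° + 105×9.8×5.3 cos 67° → N_wall = 334.82 N.
ΣF_x = 0: f_floor = N_wall = 334.82 N.
μ_min = f_floor / N_floor = 334.82 / 1421 = 0.2356.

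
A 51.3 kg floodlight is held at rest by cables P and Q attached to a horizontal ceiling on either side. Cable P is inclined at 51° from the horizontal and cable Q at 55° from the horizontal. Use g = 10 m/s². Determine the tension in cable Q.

T_Q ≈ 336 N

Weight W = 51.3 × 10 = 513 N acts straight down.
Horizontal: T_P cos 51° = T_Q cos 55°  →  T_P = 0.9114 T_Q.
Vertical: T_P sin 51° + T_Q sin 55° = 513.
Substituting the horizontal relation into the vertical equation gives 1.527 T_Q = 513, so T_Q = 335.9 N.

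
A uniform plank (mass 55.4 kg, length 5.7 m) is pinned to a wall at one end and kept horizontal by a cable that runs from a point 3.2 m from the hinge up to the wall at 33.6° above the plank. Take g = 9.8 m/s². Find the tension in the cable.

Take torques about the hinge: T sin 33.6° · 3.2 = 55.4×9.8×2.85 = 1547.3 N·m.
So T = 1547.3 / (0.5534 × 3.2) = 873.77 N.

T ≈ 874 N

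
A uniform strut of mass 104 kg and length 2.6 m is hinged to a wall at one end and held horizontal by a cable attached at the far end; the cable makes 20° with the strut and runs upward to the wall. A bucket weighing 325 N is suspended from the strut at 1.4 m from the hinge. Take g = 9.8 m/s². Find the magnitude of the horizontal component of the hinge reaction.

Take torques about the hinge: T sin 20° · 2.6 = 104×9.8×1.3 + 325×1.4 = 1780 N·m.
So T = 1780 / (0.3420 × 2.6) = 2001.6 N.
ΣF_x = 0: H_x = T cos 20° = 1880.9 N.

H_x ≈ 1880 N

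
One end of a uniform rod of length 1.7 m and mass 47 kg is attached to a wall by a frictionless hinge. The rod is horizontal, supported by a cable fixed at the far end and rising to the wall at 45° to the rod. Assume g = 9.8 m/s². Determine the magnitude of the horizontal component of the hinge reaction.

Take torques about the hinge: T sin 45° · 1.7 = 47×9.8×0.85 = 391.51 N·m.
So T = 391.51 / (0.7071 × 1.7) = 325.69 N.
ΣF_x = 0: H_x = T cos 45° = 230.3 N.

H_x ≈ 230 N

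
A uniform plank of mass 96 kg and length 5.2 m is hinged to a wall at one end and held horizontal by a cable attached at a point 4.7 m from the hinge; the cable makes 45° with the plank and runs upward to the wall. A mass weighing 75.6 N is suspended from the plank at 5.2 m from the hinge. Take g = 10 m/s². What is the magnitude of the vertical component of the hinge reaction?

|H_y| ≈ 421 N

Take torques about the hinge: T sin 45° · 4.7 = 96×10×2.6 + 75.6×5.2 = 2889.1 N·m.
So T = 2889.1 / (0.7071 × 4.7) = 869.33 N.
ΣF_y = 0: H_y = (96×10 + 75.6) − T sin 45° = 1035.6 − 614.71 = 420.89 N.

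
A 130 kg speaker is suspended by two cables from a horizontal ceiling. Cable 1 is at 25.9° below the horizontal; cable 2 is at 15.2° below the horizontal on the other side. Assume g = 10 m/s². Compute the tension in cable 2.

Weight W = 130 × 10 = 1300 N acts straight down.
Horizontal: T_1 cos 25.9° = T_2 cos 15.2°  →  T_1 = 1.073 T_2.
Vertical: T_1 sin 25.9° + T_2 sin 15.2° = 1300.
Substituting the horizontal relation into the vertical equation gives 0.7308 T_2 = 1300, so T_2 = 1779 N.

T_2 ≈ 1780 N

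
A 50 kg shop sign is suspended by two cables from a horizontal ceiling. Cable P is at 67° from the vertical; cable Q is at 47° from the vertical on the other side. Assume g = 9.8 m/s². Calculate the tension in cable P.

T_P ≈ 392 N

Angles from the horizontal: cable P is 90° − 67° = 23°, cable Q is 90° − 47° = 43°.
Weight W = 50 × 9.8 = 490 N acts straight down.
Horizontal: T_P cos 23° = T_Q cos 43°  →  T_Q = 1.259 T_P.
Vertical: T_P sin 23° + T_Q sin 43° = 490.
Substituting the horizontal relation into the vertical equation gives 1.249 T_P = 490, so T_P = 392.3 N.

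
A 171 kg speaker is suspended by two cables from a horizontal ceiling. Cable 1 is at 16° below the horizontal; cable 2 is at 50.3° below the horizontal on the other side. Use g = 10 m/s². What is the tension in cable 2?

T_2 ≈ 1800 N

Weight W = 171 × 10 = 1710 N acts straight down.
Horizontal: T_1 cos 16° = T_2 cos 50.3°  →  T_1 = 0.6645 T_2.
Vertical: T_1 sin 16° + T_2 sin 50.3° = 1710.
Substituting the horizontal relation into the vertical equation gives 0.9526 T_2 = 1710, so T_2 = 1795 N.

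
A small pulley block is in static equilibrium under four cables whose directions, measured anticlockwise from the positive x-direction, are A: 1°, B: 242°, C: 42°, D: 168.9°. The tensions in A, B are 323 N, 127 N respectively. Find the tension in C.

Resolve: ΣF_x = 323 cos 1° + 127 cos 242° + T_C cos 42° + T_D cos 168.9° = 0.
        ΣF_y = 323 sin 1° + 127 sin 242° + T_C sin 42° + T_D sin 168.9° = 0.
The known terms sum to (263.3, -106.5) N, so 0.7431 T_C − 0.9813 T_D = -263.3 and 0.6691 T_C + 0.1925 T_D = 106.5.
Solving simultaneously: T_C = 67.29 N, T_D = 319.3 N.

T_C ≈ 67.3 N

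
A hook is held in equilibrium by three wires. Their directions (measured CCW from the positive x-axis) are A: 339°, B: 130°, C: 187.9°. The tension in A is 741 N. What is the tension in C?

Resolve: ΣF_x = 741 cos 339° + T_B cos 130° + T_C cos 187.9° = 0.
        ΣF_y = 741 sin 339° + T_B sin 130° + T_C sin 187.9° = 0.
The known terms sum to (691.8, -265.6) N, so -0.6428 T_B − 0.9905 T_C = -691.8 and 0.7660 T_B − 0.1374 T_C = 265.6.
Solving simultaneously: T_B = 422.7 N, T_C = 424.1 N.

T_C ≈ 424 N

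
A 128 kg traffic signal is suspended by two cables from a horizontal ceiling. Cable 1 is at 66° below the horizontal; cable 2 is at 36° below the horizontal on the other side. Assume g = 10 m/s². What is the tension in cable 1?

Weight W = 128 × 10 = 1280 N acts straight down.
Horizontal: T_1 cos 66° = T_2 cos 36°  →  T_2 = 0.5028 T_1.
Vertical: T_1 sin 66° + T_2 sin 36° = 1280.
Substituting the horizontal relation into the vertical equation gives 1.209 T_1 = 1280, so T_1 = 1059 N.

T_1 ≈ 1060 N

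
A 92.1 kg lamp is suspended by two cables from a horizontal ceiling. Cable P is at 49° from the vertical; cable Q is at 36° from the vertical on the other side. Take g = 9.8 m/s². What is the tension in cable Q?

T_Q ≈ 684 N

Angles from the horizontal: cable P is 90° − 49° = 41°, cable Q is 90° − 36° = 54°.
Weight W = 92.1 × 9.8 = 902.6 N acts straight down.
Horizontal: T_P cos 41° = T_Q cos 54°  →  T_P = 0.7788 T_Q.
Vertical: T_P sin 41° + T_Q sin 54° = 902.6.
Substituting the horizontal relation into the vertical equation gives 1.32 T_Q = 902.6, so T_Q = 683.8 N.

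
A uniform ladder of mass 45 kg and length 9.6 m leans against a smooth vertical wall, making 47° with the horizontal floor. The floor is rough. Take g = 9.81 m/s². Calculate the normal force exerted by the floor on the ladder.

N_floor ≈ 441 N

ΣF_y = 0: N_floor = 45×9.81 = 441.45 N.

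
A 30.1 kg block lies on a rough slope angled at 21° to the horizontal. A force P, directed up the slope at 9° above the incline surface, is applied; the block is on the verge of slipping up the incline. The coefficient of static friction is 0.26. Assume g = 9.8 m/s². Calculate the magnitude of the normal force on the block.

N ≈ 248 N

On the verge of sliding up the incline, friction equals μN and acts down the slope.
Perpendicular: N + P sin 9° = W cos 21° = 275.4 N.
Along incline: P cos 9° = W sin 21° + μN  with W sin 21° = 105.7 N.
Solving the pair for P and N: P = 172.4 N, N = 248.4 N (and f = μN = 64.59 N).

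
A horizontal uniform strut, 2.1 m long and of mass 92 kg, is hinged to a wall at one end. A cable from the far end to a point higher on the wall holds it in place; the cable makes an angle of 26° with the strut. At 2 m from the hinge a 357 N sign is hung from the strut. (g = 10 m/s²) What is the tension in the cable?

T ≈ 1820 N

Take torques about the hinge: T sin 26° · 2.1 = 92×10×1.05 + 357×2 = 1680 N·m.
So T = 1680 / (0.4384 × 2.1) = 1824.9 N.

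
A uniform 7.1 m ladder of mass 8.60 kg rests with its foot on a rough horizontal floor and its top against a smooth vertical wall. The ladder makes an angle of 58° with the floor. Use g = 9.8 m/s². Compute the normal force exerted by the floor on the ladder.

ΣF_y = 0: N_floor = 8.60×9.8 = 84.28 N.

N_floor ≈ 84.3 N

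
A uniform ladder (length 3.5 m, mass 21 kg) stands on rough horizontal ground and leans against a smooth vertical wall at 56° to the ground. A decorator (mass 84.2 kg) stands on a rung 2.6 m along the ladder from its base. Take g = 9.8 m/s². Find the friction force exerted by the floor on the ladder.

f ≈ 483 N

Torques about the foot: N_wall · 3.5 sin 56° = 21×9.8×1.75 cos 56° + 84.2×9.8×2.6 cos 56° → N_wall = 482.86 N.
ΣF_x = 0: f_floor = N_wall = 482.86 N.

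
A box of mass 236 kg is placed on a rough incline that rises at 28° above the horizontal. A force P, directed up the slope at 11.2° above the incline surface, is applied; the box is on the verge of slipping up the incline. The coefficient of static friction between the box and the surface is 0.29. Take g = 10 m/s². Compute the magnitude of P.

On the verge of sliding up the incline, friction equals μN and acts down the slope.
Perpendicular: N + P sin 11.2° = W cos 28° = 2084 N.
Along incline: P cos 11.2° = W sin 28° + μN  with W sin 28° = 1108 N.
Solving the pair for P and N: P = 1651 N, N = 1763 N (and f = μN = 511.3 N).

P ≈ 1650 N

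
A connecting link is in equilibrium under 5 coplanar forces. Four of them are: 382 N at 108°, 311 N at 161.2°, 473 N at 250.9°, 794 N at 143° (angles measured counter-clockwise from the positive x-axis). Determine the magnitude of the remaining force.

Sum the known components: ΣF_x = -1201 N, ΣF_y = 494.4 N.
For equilibrium the remaining force must supply (−ΣF_x, −ΣF_y) = (1201, -494.4) N.
Magnitude = √((1201)² + (-494.4)²) = 1299 N; direction = atan2(-494.4, 1201) = 337.6°.

F ≈ 1300 N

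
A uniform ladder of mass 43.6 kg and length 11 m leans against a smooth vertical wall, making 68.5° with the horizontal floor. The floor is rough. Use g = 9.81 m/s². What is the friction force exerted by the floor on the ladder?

f ≈ 84.2 N

Torques about the foot: N_wall · 11 sin 68.5° = 43.6×9.81×5.5 cos 68.5° → N_wall = 84.241 N.
ΣF_x = 0: f_floor = N_wall = 84.241 N.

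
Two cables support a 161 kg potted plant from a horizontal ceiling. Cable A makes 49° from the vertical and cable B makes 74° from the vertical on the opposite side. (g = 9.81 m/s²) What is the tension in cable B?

T_B ≈ 1420 N

Angles from the horizontal: cable A is 90° − 49° = 41°, cable B is 90° − 74° = 16°.
Weight W = 161 × 9.81 = 1579 N acts straight down.
Horizontal: T_A cos 41° = T_B cos 16°  →  T_A = 1.274 T_B.
Vertical: T_A sin 41° + T_B sin 16° = 1579.
Substituting the horizontal relation into the vertical equation gives 1.111 T_B = 1579, so T_B = 1421 N.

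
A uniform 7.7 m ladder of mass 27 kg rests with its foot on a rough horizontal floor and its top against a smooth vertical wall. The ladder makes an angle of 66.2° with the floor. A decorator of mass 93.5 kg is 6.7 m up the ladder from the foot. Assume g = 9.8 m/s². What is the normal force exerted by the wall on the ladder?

N_wall ≈ 410 N

Torques about the foot: N_wall · 7.7 sin 66.2° = 27×9.8×3.85 cos 66.2° + 93.5×9.8×6.7 cos 66.2° → N_wall = 410 N.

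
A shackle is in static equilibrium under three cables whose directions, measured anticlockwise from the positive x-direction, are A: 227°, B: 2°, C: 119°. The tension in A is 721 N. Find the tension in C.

Resolve: ΣF_x = 721 cos 227° + T_B cos 2° + T_C cos 119° = 0.
        ΣF_y = 721 sin 227° + T_B sin 2° + T_C sin 119° = 0.
The known terms sum to (-491.7, -527.3) N, so 0.9994 T_B − 0.4848 T_C = 491.7 and 0.0349 T_B + 0.8746 T_C = 527.3.
Solving simultaneously: T_B = 769.6 N, T_C = 572.2 N.

T_C ≈ 572 N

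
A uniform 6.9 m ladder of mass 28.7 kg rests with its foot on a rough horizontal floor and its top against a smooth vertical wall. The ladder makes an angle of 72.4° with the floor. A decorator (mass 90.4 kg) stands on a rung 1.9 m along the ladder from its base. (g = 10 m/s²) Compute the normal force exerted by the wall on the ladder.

Torques about the foot: N_wall · 6.9 sin 72.4° = 28.7×10×3.45 cos 72.4° + 90.4×10×1.9 cos 72.4° → N_wall = 124.49 N.

N_wall ≈ 124 N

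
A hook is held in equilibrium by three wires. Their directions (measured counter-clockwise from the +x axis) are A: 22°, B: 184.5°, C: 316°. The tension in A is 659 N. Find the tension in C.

T_C ≈ 265 N

Resolve: ΣF_x = 659 cos 22° + T_B cos 184.5° + T_C cos 316° = 0.
        ΣF_y = 659 sin 22° + T_B sin 184.5° + T_C sin 316° = 0.
The known terms sum to (611, 246.9) N, so -0.9969 T_B + 0.7193 T_C = -611 and -0.0785 T_B − 0.6947 T_C = -246.9.
Solving simultaneously: T_B = 803.8 N, T_C = 264.6 N.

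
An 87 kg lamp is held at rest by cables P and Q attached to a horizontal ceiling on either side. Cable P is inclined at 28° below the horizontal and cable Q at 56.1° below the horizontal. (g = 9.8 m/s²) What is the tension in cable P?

T_P ≈ 478 N

Weight W = 87 × 9.8 = 852.6 N acts straight down.
Horizontal: T_P cos 28° = T_Q cos 56.1°  →  T_Q = 1.583 T_P.
Vertical: T_P sin 28° + T_Q sin 56.1° = 852.6.
Substituting the horizontal relation into the vertical equation gives 1.783 T_P = 852.6, so T_P = 478.1 N.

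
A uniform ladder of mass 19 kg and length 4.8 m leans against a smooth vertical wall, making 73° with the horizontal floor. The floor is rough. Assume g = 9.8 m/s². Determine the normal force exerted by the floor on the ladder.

N_floor ≈ 186 N

ΣF_y = 0: N_floor = 19×9.8 = 186.2 N.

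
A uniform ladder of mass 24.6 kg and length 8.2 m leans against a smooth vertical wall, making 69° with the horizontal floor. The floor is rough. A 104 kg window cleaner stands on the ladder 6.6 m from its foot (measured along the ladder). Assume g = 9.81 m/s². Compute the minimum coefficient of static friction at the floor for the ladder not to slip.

μ_min ≈ 0.287

ΣF_y = 0: N_floor = 24.6×9.81 + 104×9.81 = 1261.6 N.
Torques about the foot: N_wall · 8.2 sin 69° = 24.6×9.81×4.1 cos 69° + 104×9.81×6.6 cos 69° → N_wall = 361.54 N.
ΣF_x = 0: f_floor = N_wall = 361.54 N.
μ_min = f_floor / N_floor = 361.54 / 1261.6 = 0.2866.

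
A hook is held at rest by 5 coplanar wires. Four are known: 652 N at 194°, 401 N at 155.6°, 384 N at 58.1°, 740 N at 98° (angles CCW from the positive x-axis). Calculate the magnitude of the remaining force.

Sum the known components: ΣF_x = -897.9 N, ΣF_y = 1067 N.
For equilibrium the remaining force must supply (−ΣF_x, −ΣF_y) = (897.9, -1067) N.
Magnitude = √((897.9)² + (-1067)²) = 1394 N; direction = atan2(-1067, 897.9) = 310.1°.

F ≈ 1390 N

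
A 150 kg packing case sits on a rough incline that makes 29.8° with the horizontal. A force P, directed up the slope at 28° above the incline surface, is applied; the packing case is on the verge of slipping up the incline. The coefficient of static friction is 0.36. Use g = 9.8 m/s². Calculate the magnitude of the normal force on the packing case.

N ≈ 745 N

On the verge of sliding up the incline, friction equals μN and acts down the slope.
Perpendicular: N + P sin 28° = W cos 29.8° = 1276 N.
Along incline: P cos 28° = W sin 29.8° + μN  with W sin 29.8° = 730.6 N.
Solving the pair for P and N: P = 1131 N, N = 744.6 N (and f = μN = 268.1 N).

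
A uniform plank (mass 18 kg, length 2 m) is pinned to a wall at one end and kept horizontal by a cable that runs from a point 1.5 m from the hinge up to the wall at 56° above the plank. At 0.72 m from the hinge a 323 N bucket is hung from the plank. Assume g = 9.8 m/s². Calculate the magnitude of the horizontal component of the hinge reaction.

Take torques about the hinge: T sin 56° · 1.5 = 18×9.8×1 + 323×0.72 = 408.96 N·m.
So T = 408.96 / (0.8290 × 1.5) = 328.86 N.
ΣF_x = 0: H_x = T cos 56° = 183.9 N.

H_x ≈ 184 N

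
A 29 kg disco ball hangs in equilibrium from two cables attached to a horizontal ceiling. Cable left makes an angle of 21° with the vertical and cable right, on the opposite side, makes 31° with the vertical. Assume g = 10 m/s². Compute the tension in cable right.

Angles from the horizontal: cable left is 90° − 21° = 69°, cable right is 90° − 31° = 59°.
Weight W = 29 × 10 = 290 N acts straight down.
Horizontal: T_left cos 69° = T_right cos 59°  →  T_left = 1.437 T_right.
Vertical: T_left sin 69° + T_right sin 59° = 290.
Substituting the horizontal relation into the vertical equation gives 2.199 T_right = 290, so T_right = 131.9 N.

T_right ≈ 132 N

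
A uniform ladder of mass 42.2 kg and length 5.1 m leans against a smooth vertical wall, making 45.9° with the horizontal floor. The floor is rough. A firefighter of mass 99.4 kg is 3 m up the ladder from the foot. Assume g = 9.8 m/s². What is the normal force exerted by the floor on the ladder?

N_floor ≈ 1390 N

ΣF_y = 0: N_floor = 42.2×9.8 + 99.4×9.8 = 1387.7 N.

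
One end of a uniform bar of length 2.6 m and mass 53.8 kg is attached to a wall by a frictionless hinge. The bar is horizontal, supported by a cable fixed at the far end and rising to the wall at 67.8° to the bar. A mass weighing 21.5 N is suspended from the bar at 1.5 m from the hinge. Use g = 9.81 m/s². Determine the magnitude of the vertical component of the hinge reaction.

Take torques about the hinge: T sin 67.8° · 2.6 = 53.8×9.81×1.3 + 21.5×1.5 = 718.36 N·m.
So T = 718.36 / (0.9259 × 2.6) = 298.41 N.
ΣF_y = 0: H_y = (53.8×9.81 + 21.5) − T sin 67.8° = 549.28 − 276.29 = 272.99 N.

|H_y| ≈ 273 N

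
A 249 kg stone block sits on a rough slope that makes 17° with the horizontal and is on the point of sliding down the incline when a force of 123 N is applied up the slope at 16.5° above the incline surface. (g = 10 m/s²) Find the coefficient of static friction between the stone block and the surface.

On the verge of sliding down the incline, friction is at its maximum μN and acts up the slope.
Perpendicular to incline: N = W cos 17° − P sin 16.5° = 2381 − 34.93 = 2346 N.
Along incline: P cos 16.5° + μN = W sin 17° → μ = (W sin 17° − P cos 16.5°) / N = 0.26.

μ ≈ 0.260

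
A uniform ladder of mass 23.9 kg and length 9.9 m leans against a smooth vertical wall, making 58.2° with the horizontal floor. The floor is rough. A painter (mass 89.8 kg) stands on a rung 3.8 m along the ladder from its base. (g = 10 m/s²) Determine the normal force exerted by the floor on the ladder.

ΣF_y = 0: N_floor = 23.9×10 + 89.8×10 = 1137 N.

N_floor ≈ 1140 N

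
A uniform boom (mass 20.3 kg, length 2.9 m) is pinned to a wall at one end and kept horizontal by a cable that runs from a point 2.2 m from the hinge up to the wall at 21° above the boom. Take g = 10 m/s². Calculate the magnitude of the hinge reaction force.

|H| ≈ 355 N

Take torques about the hinge: T sin 21° · 2.2 = 20.3×10×1.45 = 294.35 N·m.
So T = 294.35 / (0.3584 × 2.2) = 373.35 N.
ΣF_x = 0: H_x = T cos 21° = 348.55 N.
ΣF_y = 0: H_y = (20.3×10) − T sin 21° = 203 − 133.8 = 69.205 N.
|H| = √(H_x² + H_y²) = √((348.55)² + (69.205)²) = 355.35 N.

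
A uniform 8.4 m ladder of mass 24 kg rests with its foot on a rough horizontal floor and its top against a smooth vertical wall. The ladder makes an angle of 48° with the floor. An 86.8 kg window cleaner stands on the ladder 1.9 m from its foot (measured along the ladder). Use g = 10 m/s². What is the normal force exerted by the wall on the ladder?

N_wall ≈ 285 N

Torques about the foot: N_wall · 8.4 sin 48° = 24×10×4.2 cos 48° + 86.8×10×1.9 cos 48° → N_wall = 284.83 N.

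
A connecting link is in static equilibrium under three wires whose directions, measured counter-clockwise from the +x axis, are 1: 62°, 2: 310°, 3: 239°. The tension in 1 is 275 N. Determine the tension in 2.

Resolve: ΣF_x = 275 cos 62° + T_2 cos 310° + T_3 cos 239° = 0.
        ΣF_y = 275 sin 62° + T_2 sin 310° + T_3 sin 239° = 0.
The known terms sum to (129.1, 242.8) N, so 0.6428 T_2 − 0.5150 T_3 = -129.1 and -0.7660 T_2 − 0.8572 T_3 = -242.8.
Solving simultaneously: T_2 = 15.22 N, T_3 = 269.7 N.

T_2 ≈ 15.2 N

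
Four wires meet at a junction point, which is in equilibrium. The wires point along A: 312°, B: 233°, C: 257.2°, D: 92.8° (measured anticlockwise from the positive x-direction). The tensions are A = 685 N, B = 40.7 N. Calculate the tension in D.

T_D ≈ 2020 N

Resolve: ΣF_x = 685 cos 312° + 40.7 cos 233° + T_C cos 257.2° + T_D cos 92.8° = 0.
        ΣF_y = 685 sin 312° + 40.7 sin 233° + T_C sin 257.2° + T_D sin 92.8° = 0.
The known terms sum to (433.9, -541.6) N, so -0.2215 T_C − 0.0488 T_D = -433.9 and -0.9751 T_C + 0.9988 T_D = 541.6.
Solving simultaneously: T_C = 1513 N, T_D = 2019 N.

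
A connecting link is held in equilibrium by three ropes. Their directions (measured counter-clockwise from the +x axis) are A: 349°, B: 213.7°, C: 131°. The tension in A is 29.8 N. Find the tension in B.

Resolve: ΣF_x = 29.8 cos 349° + T_B cos 213.7° + T_C cos 131° = 0.
        ΣF_y = 29.8 sin 349° + T_B sin 213.7° + T_C sin 131° = 0.
The known terms sum to (29.25, -5.686) N, so -0.8320 T_B − 0.6561 T_C = -29.25 and -0.5548 T_B + 0.7547 T_C = 5.686.
Solving simultaneously: T_B = 18.50 N, T_C = 21.13 N.

T_B ≈ 18.5 N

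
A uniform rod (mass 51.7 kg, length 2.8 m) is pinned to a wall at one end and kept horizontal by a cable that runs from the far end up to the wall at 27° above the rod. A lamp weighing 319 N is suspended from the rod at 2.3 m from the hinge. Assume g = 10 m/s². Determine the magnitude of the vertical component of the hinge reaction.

|H_y| ≈ 315 N

Take torques about the hinge: T sin 27° · 2.8 = 51.7×10×1.4 + 319×2.3 = 1457.5 N·m.
So T = 1457.5 / (0.4540 × 2.8) = 1146.6 N.
ΣF_y = 0: H_y = (51.7×10 + 319) − T sin 27° = 836 − 520.54 = 315.46 N.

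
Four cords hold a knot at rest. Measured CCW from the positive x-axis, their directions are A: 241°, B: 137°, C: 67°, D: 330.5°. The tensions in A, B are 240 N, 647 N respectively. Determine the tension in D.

T_D ≈ 637 N

Resolve: ΣF_x = 240 cos 241° + 647 cos 137° + T_C cos 67° + T_D cos 330.5° = 0.
        ΣF_y = 240 sin 241° + 647 sin 137° + T_C sin 67° + T_D sin 330.5° = 0.
The known terms sum to (-589.5, 231.3) N, so 0.3907 T_C + 0.8704 T_D = 589.5 and 0.9205 T_C − 0.4924 T_D = -231.3.
Solving simultaneously: T_C = 89.53 N, T_D = 637.2 N.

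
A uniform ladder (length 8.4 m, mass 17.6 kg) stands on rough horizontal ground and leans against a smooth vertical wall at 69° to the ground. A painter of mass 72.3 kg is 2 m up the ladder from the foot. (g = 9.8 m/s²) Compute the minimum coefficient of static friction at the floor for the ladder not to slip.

μ_min ≈ 0.111

ΣF_y = 0: N_floor = 17.6×9.8 + 72.3×9.8 = 881.02 N.
Torques about the foot: N_wall · 8.4 sin 69° = 17.6×9.8×4.2 cos 69° + 72.3×9.8×2 cos 69° → N_wall = 97.862 N.
ΣF_x = 0: f_floor = N_wall = 97.862 N.
μ_min = f_floor / N_floor = 97.862 / 881.02 = 0.1111.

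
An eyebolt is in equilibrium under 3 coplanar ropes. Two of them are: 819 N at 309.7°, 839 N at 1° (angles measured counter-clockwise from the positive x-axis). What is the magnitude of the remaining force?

Sum the known components: ΣF_x = 1362 N, ΣF_y = -615.5 N.
For equilibrium the remaining force must supply (−ΣF_x, −ΣF_y) = (-1362, 615.5) N.
Magnitude = √((-1362)² + (615.5)²) = 1495 N; direction = atan2(615.5, -1362) = 155.7°.

F ≈ 1490 N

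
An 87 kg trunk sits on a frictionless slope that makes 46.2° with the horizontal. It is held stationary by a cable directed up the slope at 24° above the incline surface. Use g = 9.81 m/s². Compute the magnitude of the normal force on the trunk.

Take axes along and perpendicular to the incline. Weight components: W sin 46.2° = 616 N down-slope, W cos 46.2° = 590.7 N into the surface.
Along incline: T cos 24° = W sin 46.2° → T = 674.3 N.
Perpendicular: N = W cos 46.2° − T sin 24° = 316.5 N.

N ≈ 316 N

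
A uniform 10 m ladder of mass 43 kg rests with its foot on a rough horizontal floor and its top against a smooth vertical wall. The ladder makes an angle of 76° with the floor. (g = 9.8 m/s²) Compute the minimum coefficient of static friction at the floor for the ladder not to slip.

μ_min ≈ 0.125

ΣF_y = 0: N_floor = 43×9.8 = 421.4 N.
Torques about the foot: N_wall · 10 sin 76° = 43×9.8×5 cos 76° → N_wall = 52.533 N.
ΣF_x = 0: f_floor = N_wall = 52.533 N.
μ_min = f_floor / N_floor = 52.533 / 421.4 = 0.1247.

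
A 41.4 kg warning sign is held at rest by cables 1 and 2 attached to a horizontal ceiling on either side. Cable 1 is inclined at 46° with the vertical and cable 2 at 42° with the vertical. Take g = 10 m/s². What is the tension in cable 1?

Angles from the horizontal: cable 1 is 90° − 46° = 44°, cable 2 is 90° − 42° = 48°.
Weight W = 41.4 × 10 = 414 N acts straight down.
Horizontal: T_1 cos 44° = T_2 cos 48°  →  T_2 = 1.075 T_1.
Vertical: T_1 sin 44° + T_2 sin 48° = 414.
Substituting the horizontal relation into the vertical equation gives 1.494 T_1 = 414, so T_1 = 277.2 N.

T_1 ≈ 277 N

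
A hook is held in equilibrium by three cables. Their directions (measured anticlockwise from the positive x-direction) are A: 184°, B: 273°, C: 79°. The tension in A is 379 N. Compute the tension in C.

Resolve: ΣF_x = 379 cos 184° + T_B cos 273° + T_C cos 79° = 0.
        ΣF_y = 379 sin 184° + T_B sin 273° + T_C sin 79° = 0.
The known terms sum to (-378.1, -26.44) N, so 0.0523 T_B + 0.1908 T_C = 378.1 and -0.9986 T_B + 0.9816 T_C = 26.44.
Solving simultaneously: T_B = 1513 N, T_C = 1566 N.

T_C ≈ 1570 N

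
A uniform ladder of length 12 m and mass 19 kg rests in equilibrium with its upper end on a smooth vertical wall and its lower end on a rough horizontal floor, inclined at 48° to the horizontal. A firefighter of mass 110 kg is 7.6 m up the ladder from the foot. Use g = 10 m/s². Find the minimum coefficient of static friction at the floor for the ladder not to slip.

ΣF_y = 0: N_floor = 19×10 + 110×10 = 1290 N.
Torques about the foot: N_wall · 12 sin 48° = 19×10×6 cos 48° + 110×10×7.6 cos 48° → N_wall = 712.82 N.
ΣF_x = 0: f_floor = N_wall = 712.82 N.
μ_min = f_floor / N_floor = 712.82 / 1290 = 0.5526.

μ_min ≈ 0.553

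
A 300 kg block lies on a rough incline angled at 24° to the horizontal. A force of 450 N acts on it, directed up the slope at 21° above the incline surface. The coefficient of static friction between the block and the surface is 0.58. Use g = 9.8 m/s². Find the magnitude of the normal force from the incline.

Axes along / perpendicular to the incline. W sin 24° = 1196 N down-slope; W cos 24° = 2686 N into the surface.
Perpendicular: N = W cos 24° − P sin 21° = 2686 − 161.3 = 2525 N.
Along incline: P cos 21° + f = W sin 24° (friction acts up-slope) → f = 1196 − 420.1 = 775.7 N.
|f| = 775.7 N ≤ μN = 1464 N, so the block is indeed static.

N ≈ 2520 N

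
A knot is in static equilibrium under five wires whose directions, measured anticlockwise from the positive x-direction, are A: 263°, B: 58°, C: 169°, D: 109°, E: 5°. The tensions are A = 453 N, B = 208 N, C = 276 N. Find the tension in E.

Resolve: ΣF_x = 453 cos 263° + 208 cos 58° + 276 cos 169° + T_D cos 109° + T_E cos 5° = 0.
        ΣF_y = 453 sin 263° + 208 sin 58° + 276 sin 169° + T_D sin 109° + T_E sin 5° = 0.
The known terms sum to (-215.9, -220.6) N, so -0.3256 T_D + 0.9962 T_E = 215.9 and 0.9455 T_D + 0.0872 T_E = 220.6.
Solving simultaneously: T_D = 207.1 N, T_E = 284.4 N.

T_E ≈ 284 N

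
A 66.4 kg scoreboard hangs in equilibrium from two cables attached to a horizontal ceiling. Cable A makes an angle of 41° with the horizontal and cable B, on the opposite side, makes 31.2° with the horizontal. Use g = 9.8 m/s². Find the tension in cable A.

T_A ≈ 585 N

Weight W = 66.4 × 9.8 = 650.7 N acts straight down.
Horizontal: T_A cos 41° = T_B cos 31.2°  →  T_B = 0.8823 T_A.
Vertical: T_A sin 41° + T_B sin 31.2° = 650.7.
Substituting the horizontal relation into the vertical equation gives 1.113 T_A = 650.7, so T_A = 584.6 N.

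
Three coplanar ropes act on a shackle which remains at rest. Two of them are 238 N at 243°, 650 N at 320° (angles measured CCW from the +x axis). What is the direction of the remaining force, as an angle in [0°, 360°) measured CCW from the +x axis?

Sum the known components: ΣF_x = 389.9 N, ΣF_y = -629.9 N.
For equilibrium the remaining force must supply (−ΣF_x, −ΣF_y) = (-389.9, 629.9) N.
Magnitude = √((-389.9)² + (629.9)²) = 740.8 N; direction = atan2(629.9, -389.9) = 121.8°.

θ ≈ 122°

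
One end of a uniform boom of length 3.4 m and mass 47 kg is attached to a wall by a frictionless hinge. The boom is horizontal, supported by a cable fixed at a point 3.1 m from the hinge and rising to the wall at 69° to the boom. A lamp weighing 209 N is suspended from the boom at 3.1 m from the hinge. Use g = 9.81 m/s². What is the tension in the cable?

T ≈ 495 N

Take torques about the hinge: T sin 69° · 3.1 = 47×9.81×1.7 + 209×3.1 = 1431.7 N·m.
So T = 1431.7 / (0.9336 × 3.1) = 494.7 N.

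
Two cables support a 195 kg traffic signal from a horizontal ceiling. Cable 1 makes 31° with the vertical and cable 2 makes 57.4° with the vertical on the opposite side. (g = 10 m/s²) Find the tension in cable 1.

Angles from the horizontal: cable 1 is 90° − 31° = 59°, cable 2 is 90° − 57.4° = 32.6°.
Weight W = 195 × 10 = 1950 N acts straight down.
Horizontal: T_1 cos 59° = T_2 cos 32.6°  →  T_2 = 0.6114 T_1.
Vertical: T_1 sin 59° + T_2 sin 32.6° = 1950.
Substituting the horizontal relation into the vertical equation gives 1.187 T_1 = 1950, so T_1 = 1643 N.

T_1 ≈ 1640 N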